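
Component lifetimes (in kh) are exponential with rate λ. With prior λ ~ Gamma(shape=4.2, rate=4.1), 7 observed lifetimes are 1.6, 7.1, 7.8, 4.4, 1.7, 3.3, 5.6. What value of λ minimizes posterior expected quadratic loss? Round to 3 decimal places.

Σ times = 31.5. Posterior: Gamma(shape = 4.2+7 = 11.2, rate = 4.1+31.5 = 35.6).
Mode = (α−1)/β = 10.2/35.6 = 0.287.
Mean = α/β = 11.2/35.6 = 0.315.
Quadratic loss ⇒ the optimal estimator is the posterior mean.

0.315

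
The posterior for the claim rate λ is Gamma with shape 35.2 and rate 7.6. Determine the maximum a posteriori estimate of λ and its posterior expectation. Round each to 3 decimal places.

Mode = (α−1)/β = 34.2/7.6 = 4.500.
Mean = α/β = 35.2/7.6 = 4.632.
Mean > mode: the posterior has a right tail.

MAP = 4.500, posterior mean = 4.632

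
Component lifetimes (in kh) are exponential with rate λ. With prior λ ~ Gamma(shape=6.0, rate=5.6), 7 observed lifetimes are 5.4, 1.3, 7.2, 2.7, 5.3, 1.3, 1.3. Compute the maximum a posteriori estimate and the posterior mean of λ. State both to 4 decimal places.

Σ times = 24.5. Posterior: Gamma(shape = 6.0+7 = 13.0, rate = 5.6+24.5 = 30.1).
Mode = (α−1)/β = 12.0/30.1 = 0.3987.
Mean = α/β = 13.0/30.1 = 0.4319.
Mean > mode: the posterior has a right tail.

MAP: 0.3987. Posterior mean: 0.4319.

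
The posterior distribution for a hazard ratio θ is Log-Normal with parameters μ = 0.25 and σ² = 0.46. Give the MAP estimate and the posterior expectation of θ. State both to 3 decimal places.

MAP = 0.811; posterior mean = 1.616

Mode = exp(μ − σ²) = exp(-0.21) = 0.811.
Mean = exp(μ + σ²/2) = exp(0.480) = 1.616.
The posterior is right-skewed, so the mean exceeds the mode.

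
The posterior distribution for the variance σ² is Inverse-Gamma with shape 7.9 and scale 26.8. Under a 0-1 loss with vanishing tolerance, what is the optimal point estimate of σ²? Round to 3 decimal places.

Mode = β/(α+1) = 26.8/8.9 = 3.011.
Mean = β/(α−1) = 26.8/6.9 = 3.884.
This is the posterior mode — the MAP estimate.

3.011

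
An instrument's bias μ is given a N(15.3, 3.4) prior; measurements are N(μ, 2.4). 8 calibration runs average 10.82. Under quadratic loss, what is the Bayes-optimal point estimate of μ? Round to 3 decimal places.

Posterior for μ is Normal. Precision-weighted mean: (1/3.4·15.3 + 8/2.4·10.82) / (1/3.4 + 8/2.4) = 11.183.
A Normal posterior is symmetric, so mode = mean.
Quadratic loss ⇒ the optimal estimator is the posterior mean.

11.183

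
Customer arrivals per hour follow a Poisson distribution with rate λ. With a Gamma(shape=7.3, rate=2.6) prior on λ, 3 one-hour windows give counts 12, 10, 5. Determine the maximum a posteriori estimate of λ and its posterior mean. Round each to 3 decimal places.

MAP = 5.946, posterior mean = 6.125

Σ counts = 27. Posterior: Gamma(shape = 7.3+27 = 34.3, rate = 2.6+3 = 5.6).
Mode = (α−1)/β = 33.3/5.6 = 5.946.
Mean = α/β = 34.3/5.6 = 6.125.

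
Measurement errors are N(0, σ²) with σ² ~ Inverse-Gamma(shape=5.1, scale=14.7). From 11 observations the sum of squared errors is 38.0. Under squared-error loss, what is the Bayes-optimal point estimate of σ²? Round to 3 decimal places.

Posterior: Inverse-Gamma(shape = 5.1+11/2 = 10.6, scale = 14.7+38.0/2 = 33.7).
Mode = β/(α+1) = 33.7/11.6 = 2.905.
Mean = β/(α−1) = 33.7/9.6 = 3.510.
Squared-error loss ⇒ the optimal estimator is the posterior mean.

3.510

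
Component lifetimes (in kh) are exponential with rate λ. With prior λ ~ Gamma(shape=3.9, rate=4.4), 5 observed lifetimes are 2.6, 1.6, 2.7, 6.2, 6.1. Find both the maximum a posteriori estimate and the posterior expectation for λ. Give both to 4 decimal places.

Σ times = 19.2. Posterior: Gamma(shape = 3.9+5 = 8.9, rate = 4.4+19.2 = 23.6).
Mode = (α−1)/β = 7.9/23.6 = 0.3347.
Mean = α/β = 8.9/23.6 = 0.3771.
The mean is pulled above the mode by the posterior's right skew.

maximum a posteriori estimate = 0.3347, posterior expectation = 0.3771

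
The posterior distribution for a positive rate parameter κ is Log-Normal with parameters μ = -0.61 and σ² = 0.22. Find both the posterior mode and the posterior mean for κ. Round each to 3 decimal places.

Mode = exp(μ − σ²) = exp(-0.83) = 0.436.
Mean = exp(μ + σ²/2) = exp(-0.500) = 0.607.
Mean > mode: the posterior has a right tail.

MAP: 0.436. Posterior mean: 0.607.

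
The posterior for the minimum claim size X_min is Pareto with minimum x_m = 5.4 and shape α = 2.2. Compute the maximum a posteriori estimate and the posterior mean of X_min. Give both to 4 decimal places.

MAP = 5.4000; posterior mean = 9.9000

The Pareto density is strictly decreasing on [x_m, ∞), so the mode is x_m = 5.4000.
Mean = α·x_m/(α−1) = 2.2·5.4/1.2 = 9.9000.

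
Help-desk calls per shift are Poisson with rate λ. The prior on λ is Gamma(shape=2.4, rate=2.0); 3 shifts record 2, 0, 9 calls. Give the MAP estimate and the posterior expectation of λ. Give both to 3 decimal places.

Σ counts = 11. Posterior: Gamma(shape = 2.4+11 = 13.4, rate = 2.0+3 = 5.0).
Mode = (α−1)/β = 12.4/5.0 = 2.480.
Mean = α/β = 13.4/5.0 = 2.680.
Mean > mode: the posterior has a right tail.

MAP = 2.480; posterior mean = 2.680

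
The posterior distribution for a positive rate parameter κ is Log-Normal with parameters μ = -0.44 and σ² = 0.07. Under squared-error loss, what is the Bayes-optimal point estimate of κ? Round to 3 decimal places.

Mode = exp(μ − σ²) = exp(-0.51) = 0.600.
Mean = exp(μ + σ²/2) = exp(-0.405) = 0.667.
Squared-error loss ⇒ the optimal estimator is the posterior mean.

0.667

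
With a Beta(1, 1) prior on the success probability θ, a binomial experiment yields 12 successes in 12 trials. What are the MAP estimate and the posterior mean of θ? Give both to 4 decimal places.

Posterior: Beta(1+12, 1+0) = Beta(13, 1).
Since β = 1 ≤ 1 and α > 1, the Beta density is monotone increasing on [0,1]; the mode is at 1.
Mean = 13/(13+1) = 0.9286.
The mean is pulled below the mode by the posterior's left skew.

MAP: 1.0000. Posterior mean: 0.9286.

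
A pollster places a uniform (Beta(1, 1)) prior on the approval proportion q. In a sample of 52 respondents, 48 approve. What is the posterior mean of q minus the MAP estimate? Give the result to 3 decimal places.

-0.016

Posterior: Beta(1+48, 1+4) = Beta(49, 5).
Mode = (49−1)/(49+5−2) = 48/52 = 0.923.
With a flat prior the MAP equals the MLE, 48/52.
Mean = 49/(49+5) = 49/54 = 0.907.
Difference = 0.907 − 0.923 = -0.016.
The posterior is left-skewed, so the mode exceeds the mean.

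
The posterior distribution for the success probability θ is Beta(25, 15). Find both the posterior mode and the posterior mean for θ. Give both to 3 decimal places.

Mode = (25−1)/(25+15−2) = 24/38 = 0.632.
Mean = 25/(25+15) = 25/40 = 0.625.

posterior mode = 0.632, posterior mean = 0.625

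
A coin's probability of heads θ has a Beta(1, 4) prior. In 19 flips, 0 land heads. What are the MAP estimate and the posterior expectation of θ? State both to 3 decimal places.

MAP estimate = 0.000, posterior expectation = 0.042

Posterior: Beta(1+0, 4+19) = Beta(1, 23).
Since α = 1 ≤ 1 and β > 1, the Beta density is monotone decreasing on [0,1]; the mode is at 0.
Mean = 1/(1+23) = 0.042.
Mean > mode: the posterior has a right tail.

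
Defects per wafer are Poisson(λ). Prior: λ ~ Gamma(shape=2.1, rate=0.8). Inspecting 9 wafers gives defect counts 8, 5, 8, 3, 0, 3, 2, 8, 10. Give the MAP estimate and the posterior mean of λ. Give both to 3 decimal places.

Σ counts = 47. Posterior: Gamma(shape = 2.1+47 = 49.1, rate = 0.8+9 = 9.8).
Mode = (α−1)/β = 48.1/9.8 = 4.908.
Mean = α/β = 49.1/9.8 = 5.010.

MAP = 4.908, posterior mean = 5.010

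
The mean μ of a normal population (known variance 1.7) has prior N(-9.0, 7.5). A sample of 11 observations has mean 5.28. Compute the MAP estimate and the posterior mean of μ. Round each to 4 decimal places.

Posterior for μ is Normal. Precision-weighted mean: (1/7.5·-9.0 + 11/1.7·5.28) / (1/7.5 + 11/1.7) = 4.9917.
A Normal posterior is symmetric, so mode = mean.

MAP = 4.9917; posterior mean = 4.9917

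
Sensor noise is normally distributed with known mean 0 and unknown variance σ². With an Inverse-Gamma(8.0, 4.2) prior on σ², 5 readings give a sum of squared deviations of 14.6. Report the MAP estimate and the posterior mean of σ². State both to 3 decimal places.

MAP: 1.000. Posterior mean: 1.211.

Posterior: Inverse-Gamma(shape = 8.0+5/2 = 10.5, scale = 4.2+14.6/2 = 11.5).
Mode = β/(α+1) = 11.5/11.5 = 1.000.
Mean = β/(α−1) = 11.5/9.5 = 1.211.
Mean > mode: the posterior has a right tail.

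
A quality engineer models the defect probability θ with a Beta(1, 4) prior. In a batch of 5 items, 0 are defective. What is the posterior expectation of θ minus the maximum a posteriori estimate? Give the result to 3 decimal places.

Posterior: Beta(1+0, 4+5) = Beta(1, 9).
Since α = 1 ≤ 1 and β > 1, the Beta density is monotone decreasing on [0,1]; the mode is at 0.
Mean = 1/(1+9) = 0.100.
Difference = 0.100 − 0.000 = 0.100.

0.100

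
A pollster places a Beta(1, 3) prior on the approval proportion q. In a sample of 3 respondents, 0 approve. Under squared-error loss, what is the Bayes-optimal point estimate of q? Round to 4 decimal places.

0.1429

Posterior: Beta(1+0, 3+3) = Beta(1, 6).
Since α = 1 ≤ 1 and β > 1, the Beta density is monotone decreasing on [0,1]; the mode is at 0.
Mean = 1/(1+6) = 0.1429.
Squared-error loss ⇒ the optimal estimator is the posterior mean.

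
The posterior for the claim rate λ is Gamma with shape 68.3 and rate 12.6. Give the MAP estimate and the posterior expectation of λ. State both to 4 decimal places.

Mode = (α−1)/β = 67.3/12.6 = 5.3413.
Mean = α/β = 68.3/12.6 = 5.4206.
Right-skewed posterior ⇒ mode < mean.

MAP estimate = 5.3413, posterior expectation = 5.4206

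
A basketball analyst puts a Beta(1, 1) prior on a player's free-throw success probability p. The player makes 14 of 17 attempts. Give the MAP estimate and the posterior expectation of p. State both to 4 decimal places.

MAP estimate = 0.8235, posterior expectation = 0.7895

Posterior: Beta(1+14, 1+3) = Beta(15, 4).
Mode = (15−1)/(15+4−2) = 14/17 = 0.8235.
With a flat prior the MAP equals the MLE, 14/17.
Mean = 15/(15+4) = 15/19 = 0.7895.
The posterior is left-skewed, so the mode exceeds the mean.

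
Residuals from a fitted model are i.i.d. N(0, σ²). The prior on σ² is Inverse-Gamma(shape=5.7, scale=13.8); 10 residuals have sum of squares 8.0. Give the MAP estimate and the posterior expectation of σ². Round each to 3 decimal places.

MAP = 1.521, posterior mean = 1.835

Posterior: Inverse-Gamma(shape = 5.7+10/2 = 10.7, scale = 13.8+8.0/2 = 17.8).
Mode = β/(α+1) = 17.8/11.7 = 1.521.
Mean = β/(α−1) = 17.8/9.7 = 1.835.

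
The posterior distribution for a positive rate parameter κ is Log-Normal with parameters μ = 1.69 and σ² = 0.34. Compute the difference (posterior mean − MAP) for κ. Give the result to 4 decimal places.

2.5663

Mode = exp(μ − σ²) = exp(1.35) = 3.8574.
Mean = exp(μ + σ²/2) = exp(1.860) = 6.4237.
Difference = 6.4237 − 3.8574 = 2.5663.
Mean > mode: the posterior has a right tail.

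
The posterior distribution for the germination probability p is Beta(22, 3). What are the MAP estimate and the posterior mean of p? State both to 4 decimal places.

MAP: 0.9130. Posterior mean: 0.8800.

Mode = (22−1)/(22+3−2) = 21/23 = 0.9130.
Mean = 22/(22+3) = 22/25 = 0.8800.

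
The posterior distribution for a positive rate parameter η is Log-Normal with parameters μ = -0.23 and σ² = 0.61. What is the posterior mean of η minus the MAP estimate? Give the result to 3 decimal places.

0.646

Mode = exp(μ − σ²) = exp(-0.84) = 0.432.
Mean = exp(μ + σ²/2) = exp(0.075) = 1.078.
Difference = 1.078 − 0.432 = 0.646.
Mean > mode: the posterior has a right tail.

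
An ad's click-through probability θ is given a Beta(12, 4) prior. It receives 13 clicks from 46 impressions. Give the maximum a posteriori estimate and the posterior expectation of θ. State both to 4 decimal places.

Posterior: Beta(12+13, 4+33) = Beta(25, 37).
Mode = (25−1)/(25+37−2) = 24/60 = 0.4000.
Mean = 25/(25+37) = 25/62 = 0.4032.

MAP = 0.4000; posterior mean = 0.4032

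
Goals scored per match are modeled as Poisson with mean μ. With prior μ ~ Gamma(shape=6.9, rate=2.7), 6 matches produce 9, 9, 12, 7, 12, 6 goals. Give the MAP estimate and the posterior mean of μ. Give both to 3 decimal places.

Σ counts = 55. Posterior: Gamma(shape = 6.9+55 = 61.9, rate = 2.7+6 = 8.7).
Mode = (α−1)/β = 60.9/8.7 = 7.000.
Mean = α/β = 61.9/8.7 = 7.115.
Mean > mode: the posterior has a right tail.

μ_MAP = 7.000, E[μ|data] = 7.115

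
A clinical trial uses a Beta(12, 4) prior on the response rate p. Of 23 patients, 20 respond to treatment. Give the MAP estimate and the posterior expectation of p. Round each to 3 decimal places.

Posterior: Beta(12+20, 4+3) = Beta(32, 7).
Mode = (32−1)/(32+7−2) = 31/37 = 0.838.
Mean = 32/(32+7) = 32/39 = 0.821.

MAP = 0.838, posterior mean = 0.821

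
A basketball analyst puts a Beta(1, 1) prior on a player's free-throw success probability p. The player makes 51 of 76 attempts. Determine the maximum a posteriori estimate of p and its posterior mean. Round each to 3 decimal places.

MAP = 0.671; posterior mean = 0.667

Posterior: Beta(1+51, 1+25) = Beta(52, 26).
Mode = (52−1)/(52+26−2) = 51/76 = 0.671.
With a flat prior the MAP equals the MLE, 51/76.
Mean = 52/(52+26) = 52/78 = 0.667.
Mode > mean: the posterior has a left tail.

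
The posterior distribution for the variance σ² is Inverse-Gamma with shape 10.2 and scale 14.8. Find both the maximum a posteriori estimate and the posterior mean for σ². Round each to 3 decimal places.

Mode = β/(α+1) = 14.8/11.2 = 1.321.
Mean = β/(α−1) = 14.8/9.2 = 1.609.
Mean > mode: the posterior has a right tail.

MAP = 1.321, posterior mean = 1.609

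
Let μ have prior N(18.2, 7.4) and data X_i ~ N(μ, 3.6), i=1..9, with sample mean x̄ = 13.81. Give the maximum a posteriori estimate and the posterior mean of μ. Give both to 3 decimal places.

Posterior for μ is Normal. Precision-weighted mean: (1/7.4·18.2 + 9/3.6·13.81) / (1/7.4 + 9/3.6) = 14.035.
A Normal posterior is symmetric, so mode = mean.

maximum a posteriori estimate = 14.035, posterior mean = 14.035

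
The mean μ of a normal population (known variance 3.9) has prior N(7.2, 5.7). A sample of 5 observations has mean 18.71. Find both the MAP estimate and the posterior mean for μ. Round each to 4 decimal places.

Posterior for μ is Normal. Precision-weighted mean: (1/5.7·7.2 + 5/3.9·18.71) / (1/5.7 + 5/3.9) = 17.3245.
A Normal posterior is symmetric, so mode = mean.

μ_MAP = 17.3245, E[μ|data] = 17.3245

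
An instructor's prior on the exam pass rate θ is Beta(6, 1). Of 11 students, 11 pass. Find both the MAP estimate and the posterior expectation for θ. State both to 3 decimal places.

Posterior: Beta(6+11, 1+0) = Beta(17, 1).
Since β = 1 ≤ 1 and α > 1, the Beta density is monotone increasing on [0,1]; the mode is at 1.
Mean = 17/(17+1) = 0.944.
The posterior is left-skewed, so the mode exceeds the mean.

MAP = 1.000; posterior mean = 0.944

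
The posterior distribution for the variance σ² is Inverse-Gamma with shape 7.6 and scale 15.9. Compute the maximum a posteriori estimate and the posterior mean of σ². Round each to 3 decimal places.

Mode = β/(α+1) = 15.9/8.6 = 1.849.
Mean = β/(α−1) = 15.9/6.6 = 2.409.

maximum a posteriori estimate = 1.849, posterior mean = 2.409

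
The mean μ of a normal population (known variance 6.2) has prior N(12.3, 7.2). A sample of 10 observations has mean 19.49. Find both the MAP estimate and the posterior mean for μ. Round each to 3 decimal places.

MAP: 18.920. Posterior mean: 18.920.

Posterior for μ is Normal. Precision-weighted mean: (1/7.2·12.3 + 10/6.2·19.49) / (1/7.2 + 10/6.2) = 18.920.
A Normal posterior is symmetric, so mode = mean.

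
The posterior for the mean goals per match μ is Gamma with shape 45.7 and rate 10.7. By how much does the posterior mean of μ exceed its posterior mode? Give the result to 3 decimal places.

Mode = (α−1)/β = 44.7/10.7 = 4.178.
Mean = α/β = 45.7/10.7 = 4.271.
Difference = 4.271 − 4.178 = 0.093.

0.093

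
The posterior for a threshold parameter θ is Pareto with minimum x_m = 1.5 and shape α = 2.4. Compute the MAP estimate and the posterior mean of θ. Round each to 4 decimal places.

MAP = 1.5000; posterior mean = 2.5714

The Pareto density is strictly decreasing on [x_m, ∞), so the mode is x_m = 1.5000.
Mean = α·x_m/(α−1) = 2.4·1.5/1.4 = 2.5714.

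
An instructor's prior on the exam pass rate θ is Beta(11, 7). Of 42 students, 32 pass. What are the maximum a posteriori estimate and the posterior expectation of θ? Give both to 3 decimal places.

Posterior: Beta(11+32, 7+10) = Beta(43, 17).
Mode = (43−1)/(43+17−2) = 42/58 = 0.724.
Mean = 43/(43+17) = 43/60 = 0.717.
The posterior is left-skewed, so the mode exceeds the mean.

MAP = 0.724, posterior mean = 0.717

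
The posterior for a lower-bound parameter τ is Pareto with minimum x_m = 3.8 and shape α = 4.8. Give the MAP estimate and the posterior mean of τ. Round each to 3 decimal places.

The Pareto density is strictly decreasing on [x_m, ∞), so the mode is x_m = 3.800.
Mean = α·x_m/(α−1) = 4.8·3.8/3.8 = 4.800.

MAP estimate = 3.800, posterior mean = 4.800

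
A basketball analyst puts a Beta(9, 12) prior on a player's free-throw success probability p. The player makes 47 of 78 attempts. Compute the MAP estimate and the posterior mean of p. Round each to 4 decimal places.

MAP = 0.5670, posterior mean = 0.5657

Posterior: Beta(9+47, 12+31) = Beta(56, 43).
Mode = (56−1)/(56+43−2) = 55/97 = 0.5670.
Mean = 56/(56+43) = 56/99 = 0.5657.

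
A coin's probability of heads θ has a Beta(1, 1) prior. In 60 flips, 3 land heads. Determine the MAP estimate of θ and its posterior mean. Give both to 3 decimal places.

MAP = 0.050, posterior mean = 0.065

Posterior: Beta(1+3, 1+57) = Beta(4, 58).
Mode = (4−1)/(4+58−2) = 3/60 = 0.050.
With a flat prior the MAP equals the MLE, 3/60.
Mean = 4/(4+58) = 4/62 = 0.065.
Mean > mode: the posterior has a right tail.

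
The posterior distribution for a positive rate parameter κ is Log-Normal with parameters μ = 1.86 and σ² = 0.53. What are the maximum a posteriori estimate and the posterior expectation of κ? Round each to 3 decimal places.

MAP = 3.781, posterior mean = 8.373

Mode = exp(μ − σ²) = exp(1.33) = 3.781.
Mean = exp(μ + σ²/2) = exp(2.125) = 8.373.
The posterior is right-skewed, so the mean exceeds the mode.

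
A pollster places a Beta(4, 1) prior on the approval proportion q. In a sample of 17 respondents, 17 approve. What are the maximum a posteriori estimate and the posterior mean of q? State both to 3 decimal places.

MAP = 1.000; posterior mean = 0.955

Posterior: Beta(4+17, 1+0) = Beta(21, 1).
Since β = 1 ≤ 1 and α > 1, the Beta density is monotone increasing on [0,1]; the mode is at 1.
Mean = 21/(21+1) = 0.955.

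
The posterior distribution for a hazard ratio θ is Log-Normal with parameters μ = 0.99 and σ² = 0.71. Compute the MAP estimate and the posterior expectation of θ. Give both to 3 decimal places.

Mode = exp(μ − σ²) = exp(0.28) = 1.323.
Mean = exp(μ + σ²/2) = exp(1.345) = 3.838.
Right-skewed posterior ⇒ mode < mean.

MAP: 1.323. Posterior mean: 3.838.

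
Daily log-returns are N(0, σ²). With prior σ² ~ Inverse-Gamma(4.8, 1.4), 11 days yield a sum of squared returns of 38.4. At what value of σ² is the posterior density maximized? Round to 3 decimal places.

Posterior: Inverse-Gamma(shape = 4.8+11/2 = 10.3, scale = 1.4+38.4/2 = 20.6).
Mode = β/(α+1) = 20.6/11.3 = 1.823.
Mean = β/(α−1) = 20.6/9.3 = 2.215.
This is the posterior mode — the MAP estimate.

1.823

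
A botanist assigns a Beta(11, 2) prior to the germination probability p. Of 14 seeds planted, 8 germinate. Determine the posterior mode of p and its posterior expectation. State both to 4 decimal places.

p_MAP = 0.7200, E[p|data] = 0.7037

Posterior: Beta(11+8, 2+6) = Beta(19, 8).
Mode = (19−1)/(19+8−2) = 18/25 = 0.7200.
Mean = 19/(19+8) = 19/27 = 0.7037.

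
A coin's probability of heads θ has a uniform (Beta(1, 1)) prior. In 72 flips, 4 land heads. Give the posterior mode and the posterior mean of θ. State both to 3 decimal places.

posterior mode = 0.056, posterior mean = 0.068

Posterior: Beta(1+4, 1+68) = Beta(5, 69).
Mode = (5−1)/(5+69−2) = 4/72 = 0.056.
With a flat prior the MAP equals the MLE, 4/72.
Mean = 5/(5+69) = 5/74 = 0.068.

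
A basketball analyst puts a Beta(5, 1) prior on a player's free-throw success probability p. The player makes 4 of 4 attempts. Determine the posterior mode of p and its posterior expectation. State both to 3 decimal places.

p_MAP = 1.000, E[p|data] = 0.900

Posterior: Beta(5+4, 1+0) = Beta(9, 1).
Since β = 1 ≤ 1 and α > 1, the Beta density is monotone increasing on [0,1]; the mode is at 1.
Mean = 9/(9+1) = 0.900.
The posterior is left-skewed, so the mode exceeds the mean.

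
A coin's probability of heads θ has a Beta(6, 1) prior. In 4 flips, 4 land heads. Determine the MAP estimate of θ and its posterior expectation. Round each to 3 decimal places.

MAP = 1.000, posterior mean = 0.909

Posterior: Beta(6+4, 1+0) = Beta(10, 1).
Since β = 1 ≤ 1 and α > 1, the Beta density is monotone increasing on [0,1]; the mode is at 1.
Mean = 10/(10+1) = 0.909.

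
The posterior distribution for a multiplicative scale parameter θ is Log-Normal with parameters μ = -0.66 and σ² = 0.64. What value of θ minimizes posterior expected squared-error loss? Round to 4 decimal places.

0.7118

Mode = exp(μ − σ²) = exp(-1.30) = 0.2725.
Mean = exp(μ + σ²/2) = exp(-0.340) = 0.7118.
Squared-error loss ⇒ the optimal estimator is the posterior mean.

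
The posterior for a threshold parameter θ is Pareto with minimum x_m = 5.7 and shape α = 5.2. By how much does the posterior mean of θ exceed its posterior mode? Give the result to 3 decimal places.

The Pareto density is strictly decreasing on [x_m, ∞), so the mode is x_m = 5.700.
Mean = α·x_m/(α−1) = 5.2·5.7/4.2 = 7.057.
Difference = 7.057 − 5.700 = 1.357.
The posterior is right-skewed, so the mean exceeds the mode.

1.357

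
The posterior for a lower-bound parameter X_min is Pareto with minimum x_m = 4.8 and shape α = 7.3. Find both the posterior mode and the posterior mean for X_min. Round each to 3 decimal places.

The Pareto density is strictly decreasing on [x_m, ∞), so the mode is x_m = 4.800.
Mean = α·x_m/(α−1) = 7.3·4.8/6.3 = 5.562.

MAP = 4.800, posterior mean = 5.562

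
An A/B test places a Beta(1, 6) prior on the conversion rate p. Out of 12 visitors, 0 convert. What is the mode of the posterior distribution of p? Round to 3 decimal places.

0.000

Posterior: Beta(1+0, 6+12) = Beta(1, 18).
Since α = 1 ≤ 1 and β > 1, the Beta density is monotone decreasing on [0,1]; the mode is at 0.
Mean = 1/(1+18) = 0.053.
This is the posterior mode — the MAP estimate.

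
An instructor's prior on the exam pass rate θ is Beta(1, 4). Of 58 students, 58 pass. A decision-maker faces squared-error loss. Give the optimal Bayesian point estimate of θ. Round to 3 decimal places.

Posterior: Beta(1+58, 4+0) = Beta(59, 4).
Mode = (59−1)/(59+4−2) = 58/61 = 0.951.
Mean = 59/(59+4) = 59/63 = 0.937.
Squared-error loss ⇒ the optimal estimator is the posterior mean.

0.937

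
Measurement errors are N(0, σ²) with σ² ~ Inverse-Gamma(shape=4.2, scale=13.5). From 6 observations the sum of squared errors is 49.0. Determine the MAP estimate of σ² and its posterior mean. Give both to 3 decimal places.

MAP: 4.634. Posterior mean: 6.129.

Posterior: Inverse-Gamma(shape = 4.2+6/2 = 7.2, scale = 13.5+49.0/2 = 38.0).
Mode = β/(α+1) = 38.0/8.2 = 4.634.
Mean = β/(α−1) = 38.0/6.2 = 6.129.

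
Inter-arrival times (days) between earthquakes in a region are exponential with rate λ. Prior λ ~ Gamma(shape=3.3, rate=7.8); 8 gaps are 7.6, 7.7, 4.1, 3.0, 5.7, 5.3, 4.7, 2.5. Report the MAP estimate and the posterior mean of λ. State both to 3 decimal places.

MAP = 0.213, posterior mean = 0.233

Σ times = 40.6. Posterior: Gamma(shape = 3.3+8 = 11.3, rate = 7.8+40.6 = 48.4).
Mode = (α−1)/β = 10.3/48.4 = 0.213.
Mean = α/β = 11.3/48.4 = 0.233.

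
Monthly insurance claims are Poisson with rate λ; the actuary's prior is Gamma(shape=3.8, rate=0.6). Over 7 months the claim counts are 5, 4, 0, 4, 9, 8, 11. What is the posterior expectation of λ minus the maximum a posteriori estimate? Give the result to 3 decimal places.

Σ counts = 41. Posterior: Gamma(shape = 3.8+41 = 44.8, rate = 0.6+7 = 7.6).
Mode = (α−1)/β = 43.8/7.6 = 5.763.
Mean = α/β = 44.8/7.6 = 5.895.
Difference = 5.895 − 5.763 = 0.132.
Mean > mode: the posterior has a right tail.

0.132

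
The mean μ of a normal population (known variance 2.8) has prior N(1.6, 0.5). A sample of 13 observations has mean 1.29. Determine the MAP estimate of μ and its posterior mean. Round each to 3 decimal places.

Posterior for μ is Normal. Precision-weighted mean: (1/0.5·1.6 + 13/2.8·1.29) / (1/0.5 + 13/2.8) = 1.383.
A Normal posterior is symmetric, so mode = mean.

MAP: 1.383. Posterior mean: 1.383.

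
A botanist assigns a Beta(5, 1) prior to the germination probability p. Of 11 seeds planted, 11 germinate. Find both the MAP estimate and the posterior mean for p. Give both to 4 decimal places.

Posterior: Beta(5+11, 1+0) = Beta(16, 1).
Since β = 1 ≤ 1 and α > 1, the Beta density is monotone increasing on [0,1]; the mode is at 1.
Mean = 16/(16+1) = 0.9412.

MAP estimate = 1.0000, posterior mean = 0.9412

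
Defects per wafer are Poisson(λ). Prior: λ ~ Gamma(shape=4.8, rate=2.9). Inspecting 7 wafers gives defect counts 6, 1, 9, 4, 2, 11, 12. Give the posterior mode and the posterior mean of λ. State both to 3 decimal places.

λ_MAP = 4.929, E[λ|data] = 5.030

Σ counts = 45. Posterior: Gamma(shape = 4.8+45 = 49.8, rate = 2.9+7 = 9.9).
Mode = (α−1)/β = 48.8/9.9 = 4.929.
Mean = α/β = 49.8/9.9 = 5.030.
Mean > mode: the posterior has a right tail.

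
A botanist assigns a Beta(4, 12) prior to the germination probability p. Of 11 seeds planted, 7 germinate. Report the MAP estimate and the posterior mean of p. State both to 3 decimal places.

Posterior: Beta(4+7, 12+4) = Beta(11, 16).
Mode = (11−1)/(11+16−2) = 10/25 = 0.400.
Mean = 11/(11+16) = 11/27 = 0.407.

MAP = 0.400, posterior mean = 0.407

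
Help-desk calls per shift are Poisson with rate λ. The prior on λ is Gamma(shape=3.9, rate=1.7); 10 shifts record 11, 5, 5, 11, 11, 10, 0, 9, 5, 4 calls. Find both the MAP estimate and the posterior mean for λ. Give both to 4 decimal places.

MAP estimate = 6.3162, posterior mean = 6.4017

Σ counts = 71. Posterior: Gamma(shape = 3.9+71 = 74.9, rate = 1.7+10 = 11.7).
Mode = (α−1)/β = 73.9/11.7 = 6.3162.
Mean = α/β = 74.9/11.7 = 6.4017.
Mean > mode: the posterior has a right tail.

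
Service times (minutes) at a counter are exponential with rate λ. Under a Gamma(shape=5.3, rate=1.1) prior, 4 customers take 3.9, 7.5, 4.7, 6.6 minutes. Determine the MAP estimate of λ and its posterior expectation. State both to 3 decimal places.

Σ times = 22.7. Posterior: Gamma(shape = 5.3+4 = 9.3, rate = 1.1+22.7 = 23.8).
Mode = (α−1)/β = 8.3/23.8 = 0.349.
Mean = α/β = 9.3/23.8 = 0.391.
The mean is pulled above the mode by the posterior's right skew.

MAP: 0.349. Posterior mean: 0.391.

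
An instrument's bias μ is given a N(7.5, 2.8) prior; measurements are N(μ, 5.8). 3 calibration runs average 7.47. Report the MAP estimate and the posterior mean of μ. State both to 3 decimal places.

MAP: 7.482. Posterior mean: 7.482.

Posterior for μ is Normal. Precision-weighted mean: (1/2.8·7.5 + 3/5.8·7.47) / (1/2.8 + 3/5.8) = 7.482.
A Normal posterior is symmetric, so mode = mean.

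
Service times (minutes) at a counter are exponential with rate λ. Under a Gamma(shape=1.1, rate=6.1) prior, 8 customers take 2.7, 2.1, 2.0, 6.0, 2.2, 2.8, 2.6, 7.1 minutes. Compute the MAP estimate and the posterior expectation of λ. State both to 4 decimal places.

λ_MAP = 0.2411, E[λ|data] = 0.2708

Σ times = 27.5. Posterior: Gamma(shape = 1.1+8 = 9.1, rate = 6.1+27.5 = 33.6).
Mode = (α−1)/β = 8.1/33.6 = 0.2411.
Mean = α/β = 9.1/33.6 = 0.2708.
Right-skewed posterior ⇒ mode < mean.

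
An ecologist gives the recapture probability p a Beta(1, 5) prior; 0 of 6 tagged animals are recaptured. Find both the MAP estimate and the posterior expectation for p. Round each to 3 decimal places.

MAP: 0.000. Posterior mean: 0.083.

Posterior: Beta(1+0, 5+6) = Beta(1, 11).
Since α = 1 ≤ 1 and β > 1, the Beta density is monotone decreasing on [0,1]; the mode is at 0.
Mean = 1/(1+11) = 0.083.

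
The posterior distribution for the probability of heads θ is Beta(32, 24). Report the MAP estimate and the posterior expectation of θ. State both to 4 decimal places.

MAP: 0.5741. Posterior mean: 0.5714.

Mode = (32−1)/(32+24−2) = 31/54 = 0.5741.
Mean = 32/(32+24) = 32/56 = 0.5714.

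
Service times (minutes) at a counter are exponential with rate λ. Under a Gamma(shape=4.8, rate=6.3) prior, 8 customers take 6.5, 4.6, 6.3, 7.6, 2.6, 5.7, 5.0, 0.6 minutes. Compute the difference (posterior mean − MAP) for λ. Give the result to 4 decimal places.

0.0221

Σ times = 38.9. Posterior: Gamma(shape = 4.8+8 = 12.8, rate = 6.3+38.9 = 45.2).
Mode = (α−1)/β = 11.8/45.2 = 0.2611.
Mean = α/β = 12.8/45.2 = 0.2832.
Difference = 0.2832 − 0.2611 = 0.0221.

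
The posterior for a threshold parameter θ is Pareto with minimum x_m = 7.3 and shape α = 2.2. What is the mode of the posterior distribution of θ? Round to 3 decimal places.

The Pareto density is strictly decreasing on [x_m, ∞), so the mode is x_m = 7.300.
Mean = α·x_m/(α−1) = 2.2·7.3/1.2 = 13.383.
This is the posterior mode — the MAP estimate.

7.300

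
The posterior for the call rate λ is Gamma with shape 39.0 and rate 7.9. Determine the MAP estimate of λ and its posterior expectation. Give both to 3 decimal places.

Mode = (α−1)/β = 38.0/7.9 = 4.810.
Mean = α/β = 39.0/7.9 = 4.937.
The mean is pulled above the mode by the posterior's right skew.

MAP = 4.810, posterior mean = 4.937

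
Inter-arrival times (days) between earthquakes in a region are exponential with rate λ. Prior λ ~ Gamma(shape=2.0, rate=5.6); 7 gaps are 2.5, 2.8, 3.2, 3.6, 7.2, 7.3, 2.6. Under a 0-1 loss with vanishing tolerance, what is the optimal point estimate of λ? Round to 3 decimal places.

Σ times = 29.2. Posterior: Gamma(shape = 2.0+7 = 9.0, rate = 5.6+29.2 = 34.8).
Mode = (α−1)/β = 8.0/34.8 = 0.230.
Mean = α/β = 9.0/34.8 = 0.259.
This is the posterior mode — the MAP estimate.

0.230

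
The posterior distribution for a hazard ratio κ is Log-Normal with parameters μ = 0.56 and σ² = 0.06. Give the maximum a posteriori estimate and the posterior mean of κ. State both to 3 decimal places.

Mode = exp(μ − σ²) = exp(0.50) = 1.649.
Mean = exp(μ + σ²/2) = exp(0.590) = 1.804.
The posterior is right-skewed, so the mean exceeds the mode.

κ_MAP = 1.649, E[κ|data] = 1.804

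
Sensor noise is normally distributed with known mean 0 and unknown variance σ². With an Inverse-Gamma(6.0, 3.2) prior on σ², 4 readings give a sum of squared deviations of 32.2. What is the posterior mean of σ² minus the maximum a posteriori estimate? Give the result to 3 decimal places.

0.613

Posterior: Inverse-Gamma(shape = 6.0+4/2 = 8.0, scale = 3.2+32.2/2 = 19.3).
Mode = β/(α+1) = 19.3/9.0 = 2.144.
Mean = β/(α−1) = 19.3/7.0 = 2.757.
Difference = 2.757 − 2.144 = 0.613.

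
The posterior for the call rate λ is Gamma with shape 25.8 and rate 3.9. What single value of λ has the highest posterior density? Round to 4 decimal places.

6.3590

Mode = (α−1)/β = 24.8/3.9 = 6.3590.
Mean = α/β = 25.8/3.9 = 6.6154.
This is the posterior mode — the MAP estimate.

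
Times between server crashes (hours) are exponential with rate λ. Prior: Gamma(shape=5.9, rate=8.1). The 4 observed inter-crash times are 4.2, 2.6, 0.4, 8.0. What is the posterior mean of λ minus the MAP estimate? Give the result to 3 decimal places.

0.043

Σ times = 15.2. Posterior: Gamma(shape = 5.9+4 = 9.9, rate = 8.1+15.2 = 23.3).
Mode = (α−1)/β = 8.9/23.3 = 0.382.
Mean = α/β = 9.9/23.3 = 0.425.
Difference = 0.425 − 0.382 = 0.043.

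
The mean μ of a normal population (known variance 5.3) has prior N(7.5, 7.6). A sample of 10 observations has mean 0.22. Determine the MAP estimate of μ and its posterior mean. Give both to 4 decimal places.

MAP: 0.6946. Posterior mean: 0.6946.

Posterior for μ is Normal. Precision-weighted mean: (1/7.6·7.5 + 10/5.3·0.22) / (1/7.6 + 10/5.3) = 0.6946.
A Normal posterior is symmetric, so mode = mean.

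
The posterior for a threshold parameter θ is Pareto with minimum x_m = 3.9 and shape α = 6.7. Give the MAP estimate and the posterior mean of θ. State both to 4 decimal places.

MAP estimate = 3.9000, posterior mean = 4.5842

The Pareto density is strictly decreasing on [x_m, ∞), so the mode is x_m = 3.9000.
Mean = α·x_m/(α−1) = 6.7·3.9/5.7 = 4.5842.
Mean > mode: the posterior has a right tail.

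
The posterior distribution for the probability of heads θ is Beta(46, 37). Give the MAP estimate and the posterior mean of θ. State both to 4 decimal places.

MAP: 0.5556. Posterior mean: 0.5542.

Mode = (46−1)/(46+37−2) = 45/81 = 0.5556.
Mean = 46/(46+37) = 46/83 = 0.5542.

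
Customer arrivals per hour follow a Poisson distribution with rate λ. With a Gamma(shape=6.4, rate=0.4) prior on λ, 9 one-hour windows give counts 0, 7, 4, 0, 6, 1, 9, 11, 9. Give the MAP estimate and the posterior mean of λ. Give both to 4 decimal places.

Σ counts = 47. Posterior: Gamma(shape = 6.4+47 = 53.4, rate = 0.4+9 = 9.4).
Mode = (α−1)/β = 52.4/9.4 = 5.5745.
Mean = α/β = 53.4/9.4 = 5.6809.
Mean > mode: the posterior has a right tail.

λ_MAP = 5.5745, E[λ|data] = 5.6809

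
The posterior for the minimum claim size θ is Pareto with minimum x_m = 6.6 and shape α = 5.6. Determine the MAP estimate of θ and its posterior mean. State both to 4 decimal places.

MAP = 6.6000; posterior mean = 8.0348

The Pareto density is strictly decreasing on [x_m, ∞), so the mode is x_m = 6.6000.
Mean = α·x_m/(α−1) = 5.6·6.6/4.6 = 8.0348.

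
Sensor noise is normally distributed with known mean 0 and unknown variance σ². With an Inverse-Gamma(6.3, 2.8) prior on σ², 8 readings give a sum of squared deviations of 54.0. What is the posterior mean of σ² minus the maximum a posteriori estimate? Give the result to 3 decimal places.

Posterior: Inverse-Gamma(shape = 6.3+8/2 = 10.3, scale = 2.8+54.0/2 = 29.8).
Mode = β/(α+1) = 29.8/11.3 = 2.637.
Mean = β/(α−1) = 29.8/9.3 = 3.204.
Difference = 3.204 − 2.637 = 0.567.

0.567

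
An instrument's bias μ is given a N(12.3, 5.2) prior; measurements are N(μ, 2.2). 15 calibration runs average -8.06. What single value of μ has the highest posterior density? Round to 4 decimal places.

-7.5015

Posterior for μ is Normal. Precision-weighted mean: (1/5.2·12.3 + 15/2.2·-8.06) / (1/5.2 + 15/2.2) = -7.5015.
A Normal posterior is symmetric, so mode = mean.
This is the posterior mode — the MAP estimate.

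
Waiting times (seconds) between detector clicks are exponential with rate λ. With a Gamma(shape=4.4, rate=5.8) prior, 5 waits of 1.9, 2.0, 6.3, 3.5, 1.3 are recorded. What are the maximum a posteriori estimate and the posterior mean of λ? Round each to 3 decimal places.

Σ times = 15.0. Posterior: Gamma(shape = 4.4+5 = 9.4, rate = 5.8+15.0 = 20.8).
Mode = (α−1)/β = 8.4/20.8 = 0.404.
Mean = α/β = 9.4/20.8 = 0.452.
Right-skewed posterior ⇒ mode < mean.

MAP = 0.404, posterior mean = 0.452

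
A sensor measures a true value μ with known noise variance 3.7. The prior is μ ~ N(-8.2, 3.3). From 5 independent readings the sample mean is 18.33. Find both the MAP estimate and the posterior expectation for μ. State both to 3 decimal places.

Posterior for μ is Normal. Precision-weighted mean: (1/3.3·-8.2 + 5/3.7·18.33) / (1/3.3 + 5/3.7) = 13.471.
A Normal posterior is symmetric, so mode = mean.

MAP: 13.471. Posterior mean: 13.471.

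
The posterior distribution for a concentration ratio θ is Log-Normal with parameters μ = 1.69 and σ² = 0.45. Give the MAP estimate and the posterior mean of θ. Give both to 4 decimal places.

MAP = 3.4556, posterior mean = 6.7869

Mode = exp(μ − σ²) = exp(1.24) = 3.4556.
Mean = exp(μ + σ²/2) = exp(1.915) = 6.7869.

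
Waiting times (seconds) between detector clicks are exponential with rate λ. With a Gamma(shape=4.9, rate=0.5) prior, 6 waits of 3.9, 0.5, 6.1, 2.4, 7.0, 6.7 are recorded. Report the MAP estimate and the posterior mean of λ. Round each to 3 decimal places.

MAP estimate = 0.365, posterior mean = 0.402

Σ times = 26.6. Posterior: Gamma(shape = 4.9+6 = 10.9, rate = 0.5+26.6 = 27.1).
Mode = (α−1)/β = 9.9/27.1 = 0.365.
Mean = α/β = 10.9/27.1 = 0.402.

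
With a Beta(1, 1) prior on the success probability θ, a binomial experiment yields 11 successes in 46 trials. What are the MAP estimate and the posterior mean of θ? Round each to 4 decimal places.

Posterior: Beta(1+11, 1+35) = Beta(12, 36).
Mode = (12−1)/(12+36−2) = 11/46 = 0.2391.
With a flat prior the MAP equals the MLE, 11/46.
Mean = 12/(12+36) = 12/48 = 0.2500.

MAP estimate = 0.2391, posterior mean = 0.2500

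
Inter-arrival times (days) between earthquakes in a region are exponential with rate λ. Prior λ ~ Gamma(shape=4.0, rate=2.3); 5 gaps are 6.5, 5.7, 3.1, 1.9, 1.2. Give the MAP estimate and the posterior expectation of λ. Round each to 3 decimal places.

MAP: 0.386. Posterior mean: 0.435.

Σ times = 18.4. Posterior: Gamma(shape = 4.0+5 = 9.0, rate = 2.3+18.4 = 20.7).
Mode = (α−1)/β = 8.0/20.7 = 0.386.
Mean = α/β = 9.0/20.7 = 0.435.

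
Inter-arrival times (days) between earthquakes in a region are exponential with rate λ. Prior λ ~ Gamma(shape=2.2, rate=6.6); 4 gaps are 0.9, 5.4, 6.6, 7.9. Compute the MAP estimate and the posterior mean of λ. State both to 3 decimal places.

Σ times = 20.8. Posterior: Gamma(shape = 2.2+4 = 6.2, rate = 6.6+20.8 = 27.4).
Mode = (α−1)/β = 5.2/27.4 = 0.190.
Mean = α/β = 6.2/27.4 = 0.226.
The mean is pulled above the mode by the posterior's right skew.

MAP estimate = 0.190, posterior mean = 0.226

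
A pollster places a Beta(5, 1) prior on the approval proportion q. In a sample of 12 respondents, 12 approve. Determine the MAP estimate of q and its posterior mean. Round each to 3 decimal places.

q_MAP = 1.000, E[q|data] = 0.944

Posterior: Beta(5+12, 1+0) = Beta(17, 1).
Since β = 1 ≤ 1 and α > 1, the Beta density is monotone increasing on [0,1]; the mode is at 1.
Mean = 17/(17+1) = 0.944.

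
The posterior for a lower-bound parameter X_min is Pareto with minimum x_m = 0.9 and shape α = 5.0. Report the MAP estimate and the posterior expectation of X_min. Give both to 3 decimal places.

MAP: 0.900. Posterior mean: 1.125.

The Pareto density is strictly decreasing on [x_m, ∞), so the mode is x_m = 0.900.
Mean = α·x_m/(α−1) = 5.0·0.9/4.0 = 1.125.
Mean > mode: the posterior has a right tail.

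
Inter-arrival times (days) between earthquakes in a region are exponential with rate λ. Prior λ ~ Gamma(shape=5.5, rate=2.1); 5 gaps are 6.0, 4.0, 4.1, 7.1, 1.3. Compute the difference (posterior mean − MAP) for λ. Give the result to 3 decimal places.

Σ times = 22.5. Posterior: Gamma(shape = 5.5+5 = 10.5, rate = 2.1+22.5 = 24.6).
Mode = (α−1)/β = 9.5/24.6 = 0.386.
Mean = α/β = 10.5/24.6 = 0.427.
Difference = 0.427 − 0.386 = 0.041.

0.041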